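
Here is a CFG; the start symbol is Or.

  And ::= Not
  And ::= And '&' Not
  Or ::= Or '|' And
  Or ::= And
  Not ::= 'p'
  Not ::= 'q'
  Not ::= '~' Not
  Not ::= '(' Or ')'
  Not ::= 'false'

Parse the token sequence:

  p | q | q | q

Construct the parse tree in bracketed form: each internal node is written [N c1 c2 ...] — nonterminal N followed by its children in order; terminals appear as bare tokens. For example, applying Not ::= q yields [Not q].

Or
Or | And
Or | And | And
Or | And | And | And
And | And | And | And
Not | And | And | And
p | And | And | And
p | Not | And | And
p | q | And | And
p | q | Not | And
p | q | q | And
p | q | q | Not
p | q | q | q

[Or [Or [Or [Or [And [Not p]]] | [And [Not q]]] | [And [Not q]]] | [And [Not q]]]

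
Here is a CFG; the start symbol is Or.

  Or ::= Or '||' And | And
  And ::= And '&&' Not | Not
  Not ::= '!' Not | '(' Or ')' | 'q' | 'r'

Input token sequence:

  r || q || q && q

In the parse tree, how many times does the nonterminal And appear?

[Or [Or [Or [And [Not r]]] || [And [Not q]]] || [And [And [Not q]] && [Not q]]]

4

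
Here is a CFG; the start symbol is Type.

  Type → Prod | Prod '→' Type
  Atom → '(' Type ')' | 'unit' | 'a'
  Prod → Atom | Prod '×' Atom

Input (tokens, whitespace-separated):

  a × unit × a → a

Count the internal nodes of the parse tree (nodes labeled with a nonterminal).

10

[Type [Prod [Prod [Prod [Atom a]] × [Atom unit]] × [Atom a]] → [Type [Prod [Atom a]]]]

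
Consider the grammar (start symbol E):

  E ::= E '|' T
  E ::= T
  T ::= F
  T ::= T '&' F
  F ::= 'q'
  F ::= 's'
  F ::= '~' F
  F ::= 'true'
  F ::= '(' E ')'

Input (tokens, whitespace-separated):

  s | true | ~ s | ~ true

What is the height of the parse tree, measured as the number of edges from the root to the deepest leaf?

[E [E [E [E [T [F s]]] | [T [F true]]] | [T [F ~ [F s]]]] | [T [F ~ [F true]]]]

6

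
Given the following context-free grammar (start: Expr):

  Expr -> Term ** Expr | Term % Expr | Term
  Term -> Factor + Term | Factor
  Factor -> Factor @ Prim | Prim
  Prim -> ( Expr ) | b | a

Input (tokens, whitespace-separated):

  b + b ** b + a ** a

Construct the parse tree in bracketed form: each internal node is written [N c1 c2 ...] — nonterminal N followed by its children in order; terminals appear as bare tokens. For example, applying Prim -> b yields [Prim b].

[Expr [Term [Factor [Prim b]] + [Term [Factor [Prim b]]]] ** [Expr [Term [Factor [Prim b]] + [Term [Factor [Prim a]]]] ** [Expr [Term [Factor [Prim a]]]]]]

Expr
Term ** Expr
Factor + Term ** Expr
Prim + Term ** Expr
b + Term ** Expr
b + Factor ** Expr
b + Prim ** Expr
b + b ** Expr
b + b ** Term ** Expr
b + b ** Factor + Term ** Expr
b + b ** Prim + Term ** Expr
b + b ** b + Term ** Expr
b + b ** b + Factor ** Expr
b + b ** b + Prim ** Expr
b + b ** b + a ** Expr
b + b ** b + a ** Term
b + b ** b + a ** Factor
b + b ** b + a ** Prim
b + b ** b + a ** a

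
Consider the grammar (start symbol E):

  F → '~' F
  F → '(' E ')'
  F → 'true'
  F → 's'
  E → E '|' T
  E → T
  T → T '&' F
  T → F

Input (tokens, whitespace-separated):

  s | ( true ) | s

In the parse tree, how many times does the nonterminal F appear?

[E [E [E [T [F s]]] | [T [F ( [E [T [F true]]] )]]] | [T [F s]]]

4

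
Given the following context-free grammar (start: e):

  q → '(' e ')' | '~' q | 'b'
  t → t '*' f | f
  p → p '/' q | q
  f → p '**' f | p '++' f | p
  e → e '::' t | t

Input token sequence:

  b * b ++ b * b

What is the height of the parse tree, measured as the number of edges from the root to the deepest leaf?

7

[e [t [t [t [f [p [q b]]]] * [f [p [q b]] ++ [f [p [q b]]]]] * [f [p [q b]]]]]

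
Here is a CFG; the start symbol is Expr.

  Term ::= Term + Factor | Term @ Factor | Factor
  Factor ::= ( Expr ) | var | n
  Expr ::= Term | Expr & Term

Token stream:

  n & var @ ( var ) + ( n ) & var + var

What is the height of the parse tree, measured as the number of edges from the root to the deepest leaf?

[Expr [Expr [Expr [Term [Factor n]]] & [Term [Term [Term [Factor var]] @ [Factor ( [Expr [Term [Factor var]]] )]] + [Factor ( [Expr [Term [Factor n]]] )]]] & [Term [Term [Factor var]] + [Factor var]]]

8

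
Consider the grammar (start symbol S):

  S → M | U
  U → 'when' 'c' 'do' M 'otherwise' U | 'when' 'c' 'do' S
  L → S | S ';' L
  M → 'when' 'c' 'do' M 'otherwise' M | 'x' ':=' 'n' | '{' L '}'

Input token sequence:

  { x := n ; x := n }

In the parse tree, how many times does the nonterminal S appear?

[S [M { [L [S [M x := n]] ; [L [S [M x := n]]]] }]]

3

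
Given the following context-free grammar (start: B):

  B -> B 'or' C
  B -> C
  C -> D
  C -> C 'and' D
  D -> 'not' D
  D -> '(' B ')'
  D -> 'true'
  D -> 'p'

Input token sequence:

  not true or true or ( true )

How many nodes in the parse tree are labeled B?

4

[B [B [B [C [D not [D true]]]] or [C [D true]]] or [C [D ( [B [C [D true]]] )]]]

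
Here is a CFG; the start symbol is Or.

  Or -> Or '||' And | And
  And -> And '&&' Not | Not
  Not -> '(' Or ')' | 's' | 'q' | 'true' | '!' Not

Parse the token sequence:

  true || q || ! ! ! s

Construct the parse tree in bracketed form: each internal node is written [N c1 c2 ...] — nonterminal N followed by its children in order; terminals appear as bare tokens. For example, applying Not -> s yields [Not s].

Or
Or || And
Or || And || And
And || And || And
Not || And || And
true || And || And
true || Not || And
true || q || And
true || q || Not
true || q || ! Not
true || q || ! ! Not
true || q || ! ! ! Not
true || q || ! ! ! s

[Or [Or [Or [And [Not true]]] || [And [Not q]]] || [And [Not ! [Not ! [Not ! [Not s]]]]]]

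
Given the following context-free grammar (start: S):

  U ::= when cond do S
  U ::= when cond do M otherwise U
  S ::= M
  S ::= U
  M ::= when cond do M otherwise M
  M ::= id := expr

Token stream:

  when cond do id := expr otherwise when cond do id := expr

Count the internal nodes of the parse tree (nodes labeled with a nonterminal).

[S [U when cond do [M id := expr] otherwise [U when cond do [S [M id := expr]]]]]

6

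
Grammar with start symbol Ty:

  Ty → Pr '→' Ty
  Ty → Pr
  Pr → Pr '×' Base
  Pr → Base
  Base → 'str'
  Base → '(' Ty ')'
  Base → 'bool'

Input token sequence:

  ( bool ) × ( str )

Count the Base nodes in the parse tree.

4

[Ty [Pr [Pr [Base ( [Ty [Pr [Base bool]]] )]] × [Base ( [Ty [Pr [Base str]]] )]]]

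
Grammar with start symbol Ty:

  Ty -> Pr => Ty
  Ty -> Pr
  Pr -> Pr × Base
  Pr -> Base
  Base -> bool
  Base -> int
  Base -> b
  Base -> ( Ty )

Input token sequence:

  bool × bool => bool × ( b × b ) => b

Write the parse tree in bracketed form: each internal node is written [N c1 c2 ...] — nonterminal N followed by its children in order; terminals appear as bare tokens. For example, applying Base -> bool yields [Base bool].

[Ty [Pr [Pr [Base bool]] × [Base bool]] => [Ty [Pr [Pr [Base bool]] × [Base ( [Ty [Pr [Pr [Base b]] × [Base b]]] )]] => [Ty [Pr [Base b]]]]]

Ty
Pr => Ty
Pr × Base => Ty
Base × Base => Ty
bool × Base => Ty
bool × bool => Ty
bool × bool => Pr => Ty
bool × bool => Pr × Base => Ty
bool × bool => Base × Base => Ty
bool × bool => bool × Base => Ty
bool × bool => bool × ( Ty ) => Ty
bool × bool => bool × ( Pr ) => Ty
bool × bool => bool × ( Pr × Base ) => Ty
bool × bool => bool × ( Base × Base ) => Ty
bool × bool => bool × ( b × Base ) => Ty
bool × bool => bool × ( b × b ) => Ty
bool × bool => bool × ( b × b ) => Pr
bool × bool => bool × ( b × b ) => Base
bool × bool => bool × ( b × b ) => b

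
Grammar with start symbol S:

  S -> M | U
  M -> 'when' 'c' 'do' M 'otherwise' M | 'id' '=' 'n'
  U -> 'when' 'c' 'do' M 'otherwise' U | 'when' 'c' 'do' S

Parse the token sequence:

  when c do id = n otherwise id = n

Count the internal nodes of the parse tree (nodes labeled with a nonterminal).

4

[S [M when c do [M id = n] otherwise [M id = n]]]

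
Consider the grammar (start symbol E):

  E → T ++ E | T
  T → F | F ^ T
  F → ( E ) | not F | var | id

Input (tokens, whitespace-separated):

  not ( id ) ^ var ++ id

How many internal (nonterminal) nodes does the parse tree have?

12

[E [T [F not [F ( [E [T [F id]]] )]] ^ [T [F var]]] ++ [E [T [F id]]]]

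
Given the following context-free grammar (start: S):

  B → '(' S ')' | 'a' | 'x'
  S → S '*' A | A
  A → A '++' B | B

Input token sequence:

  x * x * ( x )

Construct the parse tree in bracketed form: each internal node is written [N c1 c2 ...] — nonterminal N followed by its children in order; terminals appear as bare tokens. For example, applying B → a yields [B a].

S
S * A
S * A * A
A * A * A
B * A * A
x * A * A
x * B * A
x * x * A
x * x * B
x * x * ( S )
x * x * ( A )
x * x * ( B )
x * x * ( x )

[S [S [S [A [B x]]] * [A [B x]]] * [A [B ( [S [A [B x]]] )]]]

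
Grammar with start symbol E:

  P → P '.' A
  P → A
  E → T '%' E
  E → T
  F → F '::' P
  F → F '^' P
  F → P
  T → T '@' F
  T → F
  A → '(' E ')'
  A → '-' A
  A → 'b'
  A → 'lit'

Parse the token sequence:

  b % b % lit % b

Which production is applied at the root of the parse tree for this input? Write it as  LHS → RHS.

E → T '%' E

[E [T [F [P [A b]]]] % [E [T [F [P [A b]]]] % [E [T [F [P [A lit]]]] % [E [T [F [P [A b]]]]]]]]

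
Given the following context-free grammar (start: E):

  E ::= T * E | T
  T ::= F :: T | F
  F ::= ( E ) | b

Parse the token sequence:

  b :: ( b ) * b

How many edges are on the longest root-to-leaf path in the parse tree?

[E [T [F b] :: [T [F ( [E [T [F b]]] )]]] * [E [T [F b]]]]

7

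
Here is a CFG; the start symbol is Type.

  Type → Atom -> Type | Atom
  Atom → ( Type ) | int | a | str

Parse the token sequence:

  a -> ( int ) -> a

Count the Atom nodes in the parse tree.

4

[Type [Atom a] -> [Type [Atom ( [Type [Atom int]] )] -> [Type [Atom a]]]]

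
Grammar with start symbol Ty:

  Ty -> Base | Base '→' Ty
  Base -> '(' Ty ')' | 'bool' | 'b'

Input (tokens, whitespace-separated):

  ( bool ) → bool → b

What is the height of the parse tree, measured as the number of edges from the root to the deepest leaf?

4

[Ty [Base ( [Ty [Base bool]] )] → [Ty [Base bool] → [Ty [Base b]]]]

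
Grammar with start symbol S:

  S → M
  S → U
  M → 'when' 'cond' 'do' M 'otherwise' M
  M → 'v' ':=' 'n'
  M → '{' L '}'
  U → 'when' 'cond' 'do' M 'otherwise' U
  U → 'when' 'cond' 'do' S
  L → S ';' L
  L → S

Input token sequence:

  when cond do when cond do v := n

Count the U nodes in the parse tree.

2

[S [U when cond do [S [U when cond do [S [M v := n]]]]]]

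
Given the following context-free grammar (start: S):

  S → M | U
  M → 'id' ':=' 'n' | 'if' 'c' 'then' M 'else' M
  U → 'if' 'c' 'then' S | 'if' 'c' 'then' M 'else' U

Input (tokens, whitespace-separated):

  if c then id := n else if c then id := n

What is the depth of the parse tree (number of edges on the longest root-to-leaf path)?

[S [U if c then [M id := n] else [U if c then [S [M id := n]]]]]

5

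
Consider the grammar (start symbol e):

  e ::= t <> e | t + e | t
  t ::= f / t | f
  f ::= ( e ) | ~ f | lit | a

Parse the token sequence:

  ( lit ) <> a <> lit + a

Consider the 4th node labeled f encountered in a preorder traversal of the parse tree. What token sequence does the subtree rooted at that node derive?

lit

[e [t [f ( [e [t [f lit]]] )]] <> [e [t [f a]] <> [e [t [f lit]] + [e [t [f a]]]]]]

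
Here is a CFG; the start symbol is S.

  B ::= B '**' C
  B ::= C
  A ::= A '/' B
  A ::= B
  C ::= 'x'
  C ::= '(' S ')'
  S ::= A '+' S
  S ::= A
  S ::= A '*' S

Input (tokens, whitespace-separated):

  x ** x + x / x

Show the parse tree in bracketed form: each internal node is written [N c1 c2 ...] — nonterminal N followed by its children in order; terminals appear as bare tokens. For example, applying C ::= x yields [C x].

S
A + S
B + S
B ** C + S
C ** C + S
x ** C + S
x ** x + S
x ** x + A
x ** x + A / B
x ** x + B / B
x ** x + C / B
x ** x + x / B
x ** x + x / C
x ** x + x / x

[S [A [B [B [C x]] ** [C x]]] + [S [A [A [B [C x]]] / [B [C x]]]]]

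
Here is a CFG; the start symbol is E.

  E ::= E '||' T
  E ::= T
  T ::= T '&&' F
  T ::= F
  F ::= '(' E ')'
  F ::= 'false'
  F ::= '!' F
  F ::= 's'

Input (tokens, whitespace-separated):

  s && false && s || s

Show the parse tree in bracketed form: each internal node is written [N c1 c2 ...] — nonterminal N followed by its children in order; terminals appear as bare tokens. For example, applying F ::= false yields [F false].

E
E || T
T || T
T && F || T
T && F && F || T
F && F && F || T
s && F && F || T
s && false && F || T
s && false && s || T
s && false && s || F
s && false && s || s

[E [E [T [T [T [F s]] && [F false]] && [F s]]] || [T [F s]]]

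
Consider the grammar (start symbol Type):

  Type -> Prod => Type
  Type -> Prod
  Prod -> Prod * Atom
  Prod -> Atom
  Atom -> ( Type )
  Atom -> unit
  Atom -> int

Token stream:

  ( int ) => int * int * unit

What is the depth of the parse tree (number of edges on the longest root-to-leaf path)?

6

[Type [Prod [Atom ( [Type [Prod [Atom int]]] )]] => [Type [Prod [Prod [Prod [Atom int]] * [Atom int]] * [Atom unit]]]]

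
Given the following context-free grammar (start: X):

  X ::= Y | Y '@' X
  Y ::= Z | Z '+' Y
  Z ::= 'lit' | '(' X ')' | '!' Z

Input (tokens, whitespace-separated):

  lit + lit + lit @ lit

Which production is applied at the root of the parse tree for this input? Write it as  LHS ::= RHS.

X ::= Y '@' X

[X [Y [Z lit] + [Y [Z lit] + [Y [Z lit]]]] @ [X [Y [Z lit]]]]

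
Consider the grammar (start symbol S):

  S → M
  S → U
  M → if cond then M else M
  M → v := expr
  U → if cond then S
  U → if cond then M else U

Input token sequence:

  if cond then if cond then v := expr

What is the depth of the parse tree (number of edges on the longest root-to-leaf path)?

6

[S [U if cond then [S [U if cond then [S [M v := expr]]]]]]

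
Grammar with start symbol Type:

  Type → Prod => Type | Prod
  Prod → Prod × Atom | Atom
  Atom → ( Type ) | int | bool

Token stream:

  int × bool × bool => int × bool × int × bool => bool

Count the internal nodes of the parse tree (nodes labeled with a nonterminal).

19

[Type [Prod [Prod [Prod [Atom int]] × [Atom bool]] × [Atom bool]] => [Type [Prod [Prod [Prod [Prod [Atom int]] × [Atom bool]] × [Atom int]] × [Atom bool]] => [Type [Prod [Atom bool]]]]]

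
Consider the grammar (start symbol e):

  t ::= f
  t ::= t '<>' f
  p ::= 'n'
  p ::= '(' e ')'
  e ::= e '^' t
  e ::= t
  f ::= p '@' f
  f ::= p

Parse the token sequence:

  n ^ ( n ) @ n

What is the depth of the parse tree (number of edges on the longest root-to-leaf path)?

[e [e [t [f [p n]]]] ^ [t [f [p ( [e [t [f [p n]]]] )] @ [f [p n]]]]]

8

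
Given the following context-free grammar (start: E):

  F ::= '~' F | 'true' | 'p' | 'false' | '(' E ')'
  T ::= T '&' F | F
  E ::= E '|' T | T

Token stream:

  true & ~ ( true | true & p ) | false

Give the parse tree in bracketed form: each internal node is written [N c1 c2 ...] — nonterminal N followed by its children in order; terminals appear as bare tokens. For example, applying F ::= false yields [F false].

[E [E [T [T [F true]] & [F ~ [F ( [E [E [T [F true]]] | [T [T [F true]] & [F p]]] )]]]] | [T [F false]]]

E
E | T
T | T
T & F | T
F & F | T
true & F | T
true & ~ F | T
true & ~ ( E ) | T
true & ~ ( E | T ) | T
true & ~ ( T | T ) | T
true & ~ ( F | T ) | T
true & ~ ( true | T ) | T
true & ~ ( true | T & F ) | T
true & ~ ( true | F & F ) | T
true & ~ ( true | true & F ) | T
true & ~ ( true | true & p ) | T
true & ~ ( true | true & p ) | F
true & ~ ( true | true & p ) | false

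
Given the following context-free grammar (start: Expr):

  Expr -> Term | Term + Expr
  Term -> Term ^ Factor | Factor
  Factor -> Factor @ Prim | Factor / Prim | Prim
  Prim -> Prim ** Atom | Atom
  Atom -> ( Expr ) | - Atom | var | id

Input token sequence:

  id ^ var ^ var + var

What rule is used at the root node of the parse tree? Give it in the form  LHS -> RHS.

[Expr [Term [Term [Term [Factor [Prim [Atom id]]]] ^ [Factor [Prim [Atom var]]]] ^ [Factor [Prim [Atom var]]]] + [Expr [Term [Factor [Prim [Atom var]]]]]]

Expr -> Term + Expr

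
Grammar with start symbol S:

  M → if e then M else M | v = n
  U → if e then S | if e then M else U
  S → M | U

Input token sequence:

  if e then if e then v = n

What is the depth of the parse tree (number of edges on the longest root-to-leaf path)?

6

[S [U if e then [S [U if e then [S [M v = n]]]]]]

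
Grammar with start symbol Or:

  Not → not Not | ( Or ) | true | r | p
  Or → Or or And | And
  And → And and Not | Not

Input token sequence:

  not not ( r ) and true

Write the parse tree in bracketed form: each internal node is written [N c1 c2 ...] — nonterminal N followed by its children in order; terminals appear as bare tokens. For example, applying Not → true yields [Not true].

[Or [And [And [Not not [Not not [Not ( [Or [And [Not r]]] )]]]] and [Not true]]]

Or
And
And and Not
Not and Not
not Not and Not
not not Not and Not
not not ( Or ) and Not
not not ( And ) and Not
not not ( Not ) and Not
not not ( r ) and Not
not not ( r ) and true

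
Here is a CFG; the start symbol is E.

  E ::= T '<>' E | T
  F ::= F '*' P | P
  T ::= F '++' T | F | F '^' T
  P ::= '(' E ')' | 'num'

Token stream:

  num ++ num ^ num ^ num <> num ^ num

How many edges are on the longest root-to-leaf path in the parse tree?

7

[E [T [F [P num]] ++ [T [F [P num]] ^ [T [F [P num]] ^ [T [F [P num]]]]]] <> [E [T [F [P num]] ^ [T [F [P num]]]]]]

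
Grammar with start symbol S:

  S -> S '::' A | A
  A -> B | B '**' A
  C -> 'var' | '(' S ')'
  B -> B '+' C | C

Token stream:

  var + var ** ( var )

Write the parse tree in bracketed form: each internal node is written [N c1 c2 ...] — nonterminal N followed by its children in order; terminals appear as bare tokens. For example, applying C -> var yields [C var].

S
A
B ** A
B + C ** A
C + C ** A
var + C ** A
var + var ** A
var + var ** B
var + var ** C
var + var ** ( S )
var + var ** ( A )
var + var ** ( B )
var + var ** ( C )
var + var ** ( var )

[S [A [B [B [C var]] + [C var]] ** [A [B [C ( [S [A [B [C var]]]] )]]]]]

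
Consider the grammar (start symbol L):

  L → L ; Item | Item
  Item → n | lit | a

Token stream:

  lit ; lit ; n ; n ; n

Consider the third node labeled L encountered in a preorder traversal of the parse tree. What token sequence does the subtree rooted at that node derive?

[L [L [L [L [L [Item lit]] ; [Item lit]] ; [Item n]] ; [Item n]] ; [Item n]]

lit ; lit ; n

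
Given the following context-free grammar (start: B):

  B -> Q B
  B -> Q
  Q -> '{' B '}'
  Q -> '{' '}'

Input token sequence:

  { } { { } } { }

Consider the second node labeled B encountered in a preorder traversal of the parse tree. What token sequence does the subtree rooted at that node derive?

[B [Q { }] [B [Q { [B [Q { }]] }] [B [Q { }]]]]

{ { } } { }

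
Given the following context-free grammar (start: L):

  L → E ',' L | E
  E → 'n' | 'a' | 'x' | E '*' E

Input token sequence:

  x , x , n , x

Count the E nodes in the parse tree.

[L [E x] , [L [E x] , [L [E n] , [L [E x]]]]]

4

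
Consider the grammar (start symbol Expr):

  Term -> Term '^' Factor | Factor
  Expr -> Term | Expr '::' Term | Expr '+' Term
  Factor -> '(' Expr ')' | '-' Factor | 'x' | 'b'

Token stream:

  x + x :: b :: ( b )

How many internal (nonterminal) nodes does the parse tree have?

[Expr [Expr [Expr [Expr [Term [Factor x]]] + [Term [Factor x]]] :: [Term [Factor b]]] :: [Term [Factor ( [Expr [Term [Factor b]]] )]]]

15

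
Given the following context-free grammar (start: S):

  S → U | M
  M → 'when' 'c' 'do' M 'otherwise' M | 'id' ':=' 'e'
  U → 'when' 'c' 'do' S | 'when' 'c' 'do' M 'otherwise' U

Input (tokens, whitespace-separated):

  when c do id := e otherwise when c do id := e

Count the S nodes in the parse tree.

2

[S [U when c do [M id := e] otherwise [U when c do [S [M id := e]]]]]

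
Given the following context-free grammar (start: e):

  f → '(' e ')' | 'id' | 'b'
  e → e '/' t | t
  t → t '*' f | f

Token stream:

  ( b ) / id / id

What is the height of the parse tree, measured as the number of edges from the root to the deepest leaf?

[e [e [e [t [f ( [e [t [f b]]] )]]] / [t [f id]]] / [t [f id]]]

8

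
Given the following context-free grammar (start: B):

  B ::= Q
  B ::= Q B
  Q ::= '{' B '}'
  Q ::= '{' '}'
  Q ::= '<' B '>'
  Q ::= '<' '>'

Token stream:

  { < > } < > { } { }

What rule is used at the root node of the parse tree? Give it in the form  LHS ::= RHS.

[B [Q { [B [Q < >]] }] [B [Q < >] [B [Q { }] [B [Q { }]]]]]

B ::= Q B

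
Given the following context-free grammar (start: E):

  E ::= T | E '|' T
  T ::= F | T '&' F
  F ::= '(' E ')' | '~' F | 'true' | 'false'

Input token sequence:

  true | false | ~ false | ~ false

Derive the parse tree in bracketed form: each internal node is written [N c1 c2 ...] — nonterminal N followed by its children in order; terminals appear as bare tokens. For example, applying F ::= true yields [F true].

E
E | T
E | T | T
E | T | T | T
T | T | T | T
F | T | T | T
true | T | T | T
true | F | T | T
true | false | T | T
true | false | F | T
true | false | ~ F | T
true | false | ~ false | T
true | false | ~ false | F
true | false | ~ false | ~ F
true | false | ~ false | ~ false

[E [E [E [E [T [F true]]] | [T [F false]]] | [T [F ~ [F false]]]] | [T [F ~ [F false]]]]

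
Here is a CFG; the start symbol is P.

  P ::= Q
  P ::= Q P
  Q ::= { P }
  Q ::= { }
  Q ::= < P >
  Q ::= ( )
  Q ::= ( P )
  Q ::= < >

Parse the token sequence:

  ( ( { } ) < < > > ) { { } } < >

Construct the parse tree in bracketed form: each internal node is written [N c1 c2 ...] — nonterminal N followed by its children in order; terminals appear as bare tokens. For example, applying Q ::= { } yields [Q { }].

P
Q P
( P ) P
( Q P ) P
( ( P ) P ) P
( ( Q ) P ) P
( ( { } ) P ) P
( ( { } ) Q ) P
( ( { } ) < P > ) P
( ( { } ) < Q > ) P
( ( { } ) < < > > ) P
( ( { } ) < < > > ) Q P
( ( { } ) < < > > ) { P } P
( ( { } ) < < > > ) { Q } P
( ( { } ) < < > > ) { { } } P
( ( { } ) < < > > ) { { } } Q
( ( { } ) < < > > ) { { } } < >

[P [Q ( [P [Q ( [P [Q { }]] )] [P [Q < [P [Q < >]] >]]] )] [P [Q { [P [Q { }]] }] [P [Q < >]]]]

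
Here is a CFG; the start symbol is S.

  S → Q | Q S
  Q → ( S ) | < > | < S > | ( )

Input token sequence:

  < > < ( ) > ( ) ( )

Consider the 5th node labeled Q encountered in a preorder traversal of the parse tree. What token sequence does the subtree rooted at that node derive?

( )

[S [Q < >] [S [Q < [S [Q ( )]] >] [S [Q ( )] [S [Q ( )]]]]]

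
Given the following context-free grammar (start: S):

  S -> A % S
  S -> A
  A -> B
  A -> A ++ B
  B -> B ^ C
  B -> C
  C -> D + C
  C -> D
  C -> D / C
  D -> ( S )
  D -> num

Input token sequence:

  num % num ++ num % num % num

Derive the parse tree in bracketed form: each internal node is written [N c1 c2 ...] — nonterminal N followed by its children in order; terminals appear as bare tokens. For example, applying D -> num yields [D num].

[S [A [B [C [D num]]]] % [S [A [A [B [C [D num]]]] ++ [B [C [D num]]]] % [S [A [B [C [D num]]]] % [S [A [B [C [D num]]]]]]]]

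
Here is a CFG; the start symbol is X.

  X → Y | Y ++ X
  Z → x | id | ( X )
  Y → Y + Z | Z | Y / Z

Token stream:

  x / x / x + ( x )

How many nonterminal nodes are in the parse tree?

12

[X [Y [Y [Y [Y [Z x]] / [Z x]] / [Z x]] + [Z ( [X [Y [Z x]]] )]]]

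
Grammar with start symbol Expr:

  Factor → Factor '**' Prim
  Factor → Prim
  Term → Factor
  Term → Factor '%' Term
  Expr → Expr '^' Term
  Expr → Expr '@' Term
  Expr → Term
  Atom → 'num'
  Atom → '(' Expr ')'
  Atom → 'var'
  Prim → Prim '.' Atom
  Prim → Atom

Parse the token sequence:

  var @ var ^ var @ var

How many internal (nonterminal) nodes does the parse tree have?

20

[Expr [Expr [Expr [Expr [Term [Factor [Prim [Atom var]]]]] @ [Term [Factor [Prim [Atom var]]]]] ^ [Term [Factor [Prim [Atom var]]]]] @ [Term [Factor [Prim [Atom var]]]]]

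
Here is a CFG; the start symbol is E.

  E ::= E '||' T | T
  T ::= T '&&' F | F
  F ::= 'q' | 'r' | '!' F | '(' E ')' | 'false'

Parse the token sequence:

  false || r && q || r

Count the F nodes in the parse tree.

[E [E [E [T [F false]]] || [T [T [F r]] && [F q]]] || [T [F r]]]

4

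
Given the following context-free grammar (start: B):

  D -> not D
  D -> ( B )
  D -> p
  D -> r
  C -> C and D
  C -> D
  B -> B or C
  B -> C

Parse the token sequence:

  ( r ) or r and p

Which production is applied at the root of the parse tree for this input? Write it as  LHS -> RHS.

B -> B or C

[B [B [C [D ( [B [C [D r]]] )]]] or [C [C [D r]] and [D p]]]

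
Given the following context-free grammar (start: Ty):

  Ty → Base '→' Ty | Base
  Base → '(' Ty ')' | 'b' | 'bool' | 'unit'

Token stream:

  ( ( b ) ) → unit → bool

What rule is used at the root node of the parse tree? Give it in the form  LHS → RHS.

[Ty [Base ( [Ty [Base ( [Ty [Base b]] )]] )] → [Ty [Base unit] → [Ty [Base bool]]]]

Ty → Base '→' Ty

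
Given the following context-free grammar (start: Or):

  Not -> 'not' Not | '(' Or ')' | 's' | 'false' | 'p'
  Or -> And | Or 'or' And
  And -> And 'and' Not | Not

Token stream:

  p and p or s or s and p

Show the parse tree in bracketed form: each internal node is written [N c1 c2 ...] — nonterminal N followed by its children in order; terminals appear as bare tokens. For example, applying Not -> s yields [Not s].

[Or [Or [Or [And [And [Not p]] and [Not p]]] or [And [Not s]]] or [And [And [Not s]] and [Not p]]]

Or
Or or And
Or or And or And
And or And or And
And and Not or And or And
Not and Not or And or And
p and Not or And or And
p and p or And or And
p and p or Not or And
p and p or s or And
p and p or s or And and Not
p and p or s or Not and Not
p and p or s or s and Not
p and p or s or s and p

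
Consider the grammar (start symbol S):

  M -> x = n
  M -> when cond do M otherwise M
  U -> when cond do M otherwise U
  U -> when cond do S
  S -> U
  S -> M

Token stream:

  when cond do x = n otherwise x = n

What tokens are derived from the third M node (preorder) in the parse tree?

x = n

[S [M when cond do [M x = n] otherwise [M x = n]]]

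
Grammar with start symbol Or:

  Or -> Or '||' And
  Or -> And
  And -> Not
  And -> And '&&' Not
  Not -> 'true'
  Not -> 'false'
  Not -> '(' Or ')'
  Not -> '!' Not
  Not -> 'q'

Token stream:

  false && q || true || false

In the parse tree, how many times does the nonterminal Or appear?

[Or [Or [Or [And [And [Not false]] && [Not q]]] || [And [Not true]]] || [And [Not false]]]

3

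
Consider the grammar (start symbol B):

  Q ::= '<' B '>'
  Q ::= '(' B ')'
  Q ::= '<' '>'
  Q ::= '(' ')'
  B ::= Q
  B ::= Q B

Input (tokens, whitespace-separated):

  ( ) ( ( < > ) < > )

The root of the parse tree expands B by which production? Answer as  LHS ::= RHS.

[B [Q ( )] [B [Q ( [B [Q ( [B [Q < >]] )] [B [Q < >]]] )]]]

B ::= Q B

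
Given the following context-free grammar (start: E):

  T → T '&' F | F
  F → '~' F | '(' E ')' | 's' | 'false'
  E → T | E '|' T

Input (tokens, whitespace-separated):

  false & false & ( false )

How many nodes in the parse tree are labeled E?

[E [T [T [T [F false]] & [F false]] & [F ( [E [T [F false]]] )]]]

2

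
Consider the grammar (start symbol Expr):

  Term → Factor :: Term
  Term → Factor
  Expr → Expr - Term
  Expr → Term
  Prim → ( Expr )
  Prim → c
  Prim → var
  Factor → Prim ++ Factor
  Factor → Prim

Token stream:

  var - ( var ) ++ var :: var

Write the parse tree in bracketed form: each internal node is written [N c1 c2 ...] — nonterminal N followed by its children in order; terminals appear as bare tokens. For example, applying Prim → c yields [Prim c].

[Expr [Expr [Term [Factor [Prim var]]]] - [Term [Factor [Prim ( [Expr [Term [Factor [Prim var]]]] )] ++ [Factor [Prim var]]] :: [Term [Factor [Prim var]]]]]

Expr
Expr - Term
Term - Term
Factor - Term
Prim - Term
var - Term
var - Factor :: Term
var - Prim ++ Factor :: Term
var - ( Expr ) ++ Factor :: Term
var - ( Term ) ++ Factor :: Term
var - ( Factor ) ++ Factor :: Term
var - ( Prim ) ++ Factor :: Term
var - ( var ) ++ Factor :: Term
var - ( var ) ++ Prim :: Term
var - ( var ) ++ var :: Term
var - ( var ) ++ var :: Factor
var - ( var ) ++ var :: Prim
var - ( var ) ++ var :: var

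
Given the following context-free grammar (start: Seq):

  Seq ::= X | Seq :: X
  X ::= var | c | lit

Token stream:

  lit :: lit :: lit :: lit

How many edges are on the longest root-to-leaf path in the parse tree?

5

[Seq [Seq [Seq [Seq [X lit]] :: [X lit]] :: [X lit]] :: [X lit]]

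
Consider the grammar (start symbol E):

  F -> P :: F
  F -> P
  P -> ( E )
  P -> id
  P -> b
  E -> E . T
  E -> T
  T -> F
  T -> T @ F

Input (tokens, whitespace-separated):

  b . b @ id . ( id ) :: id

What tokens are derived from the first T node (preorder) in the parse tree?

b

[E [E [E [T [F [P b]]]] . [T [T [F [P b]]] @ [F [P id]]]] . [T [F [P ( [E [T [F [P id]]]] )] :: [F [P id]]]]]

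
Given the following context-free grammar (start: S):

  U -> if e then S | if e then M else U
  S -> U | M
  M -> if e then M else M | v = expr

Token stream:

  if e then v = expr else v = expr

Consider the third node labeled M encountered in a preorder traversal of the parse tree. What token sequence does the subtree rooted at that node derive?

v = expr

[S [M if e then [M v = expr] else [M v = expr]]]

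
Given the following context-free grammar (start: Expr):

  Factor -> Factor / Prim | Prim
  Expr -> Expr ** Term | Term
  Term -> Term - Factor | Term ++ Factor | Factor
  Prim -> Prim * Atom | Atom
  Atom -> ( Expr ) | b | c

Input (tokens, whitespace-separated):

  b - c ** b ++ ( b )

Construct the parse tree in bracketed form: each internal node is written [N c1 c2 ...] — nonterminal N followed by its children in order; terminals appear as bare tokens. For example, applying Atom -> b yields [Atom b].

Expr
Expr ** Term
Term ** Term
Term - Factor ** Term
Factor - Factor ** Term
Prim - Factor ** Term
Atom - Factor ** Term
b - Factor ** Term
b - Prim ** Term
b - Atom ** Term
b - c ** Term
b - c ** Term ++ Factor
b - c ** Factor ++ Factor
b - c ** Prim ++ Factor
b - c ** Atom ++ Factor
b - c ** b ++ Factor
b - c ** b ++ Prim
b - c ** b ++ Atom
b - c ** b ++ ( Expr )
b - c ** b ++ ( Term )
b - c ** b ++ ( Factor )
b - c ** b ++ ( Prim )
b - c ** b ++ ( Atom )
b - c ** b ++ ( b )

[Expr [Expr [Term [Term [Factor [Prim [Atom b]]]] - [Factor [Prim [Atom c]]]]] ** [Term [Term [Factor [Prim [Atom b]]]] ++ [Factor [Prim [Atom ( [Expr [Term [Factor [Prim [Atom b]]]]] )]]]]]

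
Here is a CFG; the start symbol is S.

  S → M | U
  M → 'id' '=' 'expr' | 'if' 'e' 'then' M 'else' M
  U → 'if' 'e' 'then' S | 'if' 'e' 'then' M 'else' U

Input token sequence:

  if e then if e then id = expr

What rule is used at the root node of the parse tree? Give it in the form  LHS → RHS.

[S [U if e then [S [U if e then [S [M id = expr]]]]]]

S → U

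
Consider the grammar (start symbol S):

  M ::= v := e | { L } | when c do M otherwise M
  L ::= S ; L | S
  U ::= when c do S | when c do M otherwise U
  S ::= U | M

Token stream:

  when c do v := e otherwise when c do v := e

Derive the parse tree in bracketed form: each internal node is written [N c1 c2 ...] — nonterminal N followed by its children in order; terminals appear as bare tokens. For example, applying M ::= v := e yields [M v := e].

[S [U when c do [M v := e] otherwise [U when c do [S [M v := e]]]]]

S
U
when c do M otherwise U
when c do v := e otherwise U
when c do v := e otherwise when c do S
when c do v := e otherwise when c do M
when c do v := e otherwise when c do v := e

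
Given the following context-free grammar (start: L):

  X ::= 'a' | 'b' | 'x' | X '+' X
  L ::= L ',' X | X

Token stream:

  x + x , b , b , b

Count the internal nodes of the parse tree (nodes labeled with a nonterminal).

10

[L [L [L [L [X [X x] + [X x]]] , [X b]] , [X b]] , [X b]]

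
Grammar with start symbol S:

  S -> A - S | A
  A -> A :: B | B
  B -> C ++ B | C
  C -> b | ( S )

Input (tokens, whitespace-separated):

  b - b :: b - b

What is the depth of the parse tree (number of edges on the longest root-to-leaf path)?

6

[S [A [B [C b]]] - [S [A [A [B [C b]]] :: [B [C b]]] - [S [A [B [C b]]]]]]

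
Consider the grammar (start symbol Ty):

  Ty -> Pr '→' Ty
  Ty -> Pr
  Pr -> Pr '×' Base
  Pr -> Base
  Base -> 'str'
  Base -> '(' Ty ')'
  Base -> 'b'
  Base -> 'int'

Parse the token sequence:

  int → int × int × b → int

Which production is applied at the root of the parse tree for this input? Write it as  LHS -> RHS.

Ty -> Pr '→' Ty

[Ty [Pr [Base int]] → [Ty [Pr [Pr [Pr [Base int]] × [Base int]] × [Base b]] → [Ty [Pr [Base int]]]]]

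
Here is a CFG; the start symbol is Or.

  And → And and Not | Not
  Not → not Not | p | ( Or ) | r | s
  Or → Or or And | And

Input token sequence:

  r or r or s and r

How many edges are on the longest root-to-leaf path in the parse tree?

5

[Or [Or [Or [And [Not r]]] or [And [Not r]]] or [And [And [Not s]] and [Not r]]]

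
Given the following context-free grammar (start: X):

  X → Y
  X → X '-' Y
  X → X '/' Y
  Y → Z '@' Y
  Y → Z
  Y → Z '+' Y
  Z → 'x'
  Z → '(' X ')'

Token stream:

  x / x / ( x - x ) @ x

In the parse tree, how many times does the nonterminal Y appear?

[X [X [X [Y [Z x]]] / [Y [Z x]]] / [Y [Z ( [X [X [Y [Z x]]] - [Y [Z x]]] )] @ [Y [Z x]]]]

6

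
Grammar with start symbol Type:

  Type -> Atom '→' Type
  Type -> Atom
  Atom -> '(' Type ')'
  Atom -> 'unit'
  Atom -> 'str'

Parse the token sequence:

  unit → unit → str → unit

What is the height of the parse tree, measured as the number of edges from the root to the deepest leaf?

[Type [Atom unit] → [Type [Atom unit] → [Type [Atom str] → [Type [Atom unit]]]]]

5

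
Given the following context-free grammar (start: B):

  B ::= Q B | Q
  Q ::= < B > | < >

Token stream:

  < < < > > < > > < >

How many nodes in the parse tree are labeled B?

[B [Q < [B [Q < [B [Q < >]] >] [B [Q < >]]] >] [B [Q < >]]]

5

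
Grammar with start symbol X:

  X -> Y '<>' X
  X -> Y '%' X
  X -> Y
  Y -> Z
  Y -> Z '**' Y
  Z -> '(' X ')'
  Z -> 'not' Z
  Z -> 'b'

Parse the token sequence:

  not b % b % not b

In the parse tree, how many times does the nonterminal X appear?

3

[X [Y [Z not [Z b]]] % [X [Y [Z b]] % [X [Y [Z not [Z b]]]]]]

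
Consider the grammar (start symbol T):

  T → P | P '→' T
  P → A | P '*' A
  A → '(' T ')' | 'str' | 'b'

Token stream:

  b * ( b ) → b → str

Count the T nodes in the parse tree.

4

[T [P [P [A b]] * [A ( [T [P [A b]]] )]] → [T [P [A b]] → [T [P [A str]]]]]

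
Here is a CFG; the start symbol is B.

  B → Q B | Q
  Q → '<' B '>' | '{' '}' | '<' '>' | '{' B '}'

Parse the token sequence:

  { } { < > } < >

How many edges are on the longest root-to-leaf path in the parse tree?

5

[B [Q { }] [B [Q { [B [Q < >]] }] [B [Q < >]]]]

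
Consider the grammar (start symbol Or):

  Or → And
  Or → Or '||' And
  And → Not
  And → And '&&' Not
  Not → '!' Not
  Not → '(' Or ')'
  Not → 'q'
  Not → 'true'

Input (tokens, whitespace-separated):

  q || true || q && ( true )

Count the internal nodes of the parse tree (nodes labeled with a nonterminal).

14

[Or [Or [Or [And [Not q]]] || [And [Not true]]] || [And [And [Not q]] && [Not ( [Or [And [Not true]]] )]]]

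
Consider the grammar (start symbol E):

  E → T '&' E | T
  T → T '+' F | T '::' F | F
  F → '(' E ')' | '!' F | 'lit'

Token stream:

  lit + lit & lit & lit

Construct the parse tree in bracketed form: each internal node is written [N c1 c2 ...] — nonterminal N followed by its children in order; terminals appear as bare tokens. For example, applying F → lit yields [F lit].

[E [T [T [F lit]] + [F lit]] & [E [T [F lit]] & [E [T [F lit]]]]]

E
T & E
T + F & E
F + F & E
lit + F & E
lit + lit & E
lit + lit & T & E
lit + lit & F & E
lit + lit & lit & E
lit + lit & lit & T
lit + lit & lit & F
lit + lit & lit & lit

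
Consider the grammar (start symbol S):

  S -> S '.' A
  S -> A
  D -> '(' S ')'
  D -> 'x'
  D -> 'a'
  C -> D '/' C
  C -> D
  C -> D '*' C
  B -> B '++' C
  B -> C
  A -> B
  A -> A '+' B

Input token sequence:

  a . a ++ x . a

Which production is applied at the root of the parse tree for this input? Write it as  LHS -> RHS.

S -> S '.' A

[S [S [S [A [B [C [D a]]]]] . [A [B [B [C [D a]]] ++ [C [D x]]]]] . [A [B [C [D a]]]]]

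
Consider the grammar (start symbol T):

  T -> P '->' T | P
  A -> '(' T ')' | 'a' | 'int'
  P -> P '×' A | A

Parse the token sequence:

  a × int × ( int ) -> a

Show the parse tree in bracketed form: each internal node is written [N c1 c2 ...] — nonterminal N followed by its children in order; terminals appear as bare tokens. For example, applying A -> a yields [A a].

[T [P [P [P [A a]] × [A int]] × [A ( [T [P [A int]]] )]] -> [T [P [A a]]]]

T
P -> T
P × A -> T
P × A × A -> T
A × A × A -> T
a × A × A -> T
a × int × A -> T
a × int × ( T ) -> T
a × int × ( P ) -> T
a × int × ( A ) -> T
a × int × ( int ) -> T
a × int × ( int ) -> P
a × int × ( int ) -> A
a × int × ( int ) -> a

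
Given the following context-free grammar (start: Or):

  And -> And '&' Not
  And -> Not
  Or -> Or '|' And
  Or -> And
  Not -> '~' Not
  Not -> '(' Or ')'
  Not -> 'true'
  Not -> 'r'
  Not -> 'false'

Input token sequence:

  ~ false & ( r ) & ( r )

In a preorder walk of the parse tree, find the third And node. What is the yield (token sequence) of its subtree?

~ false

[Or [And [And [And [Not ~ [Not false]]] & [Not ( [Or [And [Not r]]] )]] & [Not ( [Or [And [Not r]]] )]]]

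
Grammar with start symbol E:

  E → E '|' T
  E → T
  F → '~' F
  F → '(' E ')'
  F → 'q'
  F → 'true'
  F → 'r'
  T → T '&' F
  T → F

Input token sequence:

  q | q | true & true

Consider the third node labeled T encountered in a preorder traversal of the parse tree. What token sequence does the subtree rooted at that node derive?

[E [E [E [T [F q]]] | [T [F q]]] | [T [T [F true]] & [F true]]]

true & true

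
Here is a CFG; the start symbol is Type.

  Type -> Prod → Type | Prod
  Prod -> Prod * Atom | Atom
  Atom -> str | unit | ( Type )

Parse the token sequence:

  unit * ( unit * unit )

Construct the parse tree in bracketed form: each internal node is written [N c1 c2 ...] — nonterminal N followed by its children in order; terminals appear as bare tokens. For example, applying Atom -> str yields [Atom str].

Type
Prod
Prod * Atom
Atom * Atom
unit * Atom
unit * ( Type )
unit * ( Prod )
unit * ( Prod * Atom )
unit * ( Atom * Atom )
unit * ( unit * Atom )
unit * ( unit * unit )

[Type [Prod [Prod [Atom unit]] * [Atom ( [Type [Prod [Prod [Atom unit]] * [Atom unit]]] )]]]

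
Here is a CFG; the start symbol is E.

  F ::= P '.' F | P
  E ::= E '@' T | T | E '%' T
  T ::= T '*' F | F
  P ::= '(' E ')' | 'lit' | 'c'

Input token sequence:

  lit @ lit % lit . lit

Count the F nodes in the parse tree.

4

[E [E [E [T [F [P lit]]]] @ [T [F [P lit]]]] % [T [F [P lit] . [F [P lit]]]]]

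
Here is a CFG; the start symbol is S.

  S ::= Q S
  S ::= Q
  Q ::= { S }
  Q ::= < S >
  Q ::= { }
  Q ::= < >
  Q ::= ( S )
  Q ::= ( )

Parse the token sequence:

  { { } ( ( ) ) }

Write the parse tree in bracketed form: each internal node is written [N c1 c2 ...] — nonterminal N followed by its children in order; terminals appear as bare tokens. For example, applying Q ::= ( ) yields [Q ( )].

[S [Q { [S [Q { }] [S [Q ( [S [Q ( )]] )]]] }]]

S
Q
{ S }
{ Q S }
{ { } S }
{ { } Q }
{ { } ( S ) }
{ { } ( Q ) }
{ { } ( ( ) ) }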